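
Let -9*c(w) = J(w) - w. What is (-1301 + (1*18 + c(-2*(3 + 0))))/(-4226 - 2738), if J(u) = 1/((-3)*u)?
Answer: 207955/1128168 ≈ 0.18433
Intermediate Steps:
J(u) = -1/(3*u)
c(w) = w/9 + 1/(27*w) (c(w) = -(-1/(3*w) - w)/9 = -(-w - 1/(3*w))/9 = w/9 + 1/(27*w))
(-1301 + (1*18 + c(-2*(3 + 0))))/(-4226 - 2738) = (-1301 + (1*18 + ((-2*(3 + 0))/9 + 1/(27*((-2*(3 + 0)))))))/(-4226 - 2738) = (-1301 + (18 + ((-2*3)/9 + 1/(27*((-2*3))))))/(-6964) = (-1301 + (18 + ((⅑)*(-6) + (1/27)/(-6))))*(-1/6964) = (-1301 + (18 + (-⅔ + (1/27)*(-⅙))))*(-1/6964) = (-1301 + (18 + (-⅔ - 1/162)))*(-1/6964) = (-1301 + (18 - 109/162))*(-1/6964) = (-1301 + 2807/162)*(-1/6964) = -207955/162*(-1/6964) = 207955/1128168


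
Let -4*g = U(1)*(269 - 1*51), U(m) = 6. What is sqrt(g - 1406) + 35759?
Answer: 35759 + I*sqrt(1733) ≈ 35759.0 + 41.629*I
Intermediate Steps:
g = -327 (g = -3*(269 - 1*51)/2 = -3*(269 - 51)/2 = -3*218/2 = -1/4*1308 = -327)
sqrt(g - 1406) + 35759 = sqrt(-327 - 1406) + 35759 = sqrt(-1733) + 35759 = I*sqrt(1733) + 35759 = 35759 + I*sqrt(1733)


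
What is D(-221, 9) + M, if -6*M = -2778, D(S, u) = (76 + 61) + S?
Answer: 379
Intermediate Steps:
D(S, u) = 137 + S
M = 463 (M = -⅙*(-2778) = 463)
D(-221, 9) + M = (137 - 221) + 463 = -84 + 463 = 379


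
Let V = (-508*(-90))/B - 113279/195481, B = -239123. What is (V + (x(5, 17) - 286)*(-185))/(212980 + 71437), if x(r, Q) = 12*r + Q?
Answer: 1807320857291758/13294789147610971 ≈ 0.13594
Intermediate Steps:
x(r, Q) = Q + 12*r
V = -36025005637/46744003163 (V = -508*(-90)/(-239123) - 113279/195481 = 45720*(-1/239123) - 113279*1/195481 = -45720/239123 - 113279/195481 = -36025005637/46744003163 ≈ -0.77069)
(V + (x(5, 17) - 286)*(-185))/(212980 + 71437) = (-36025005637/46744003163 + ((17 + 12*5) - 286)*(-185))/(212980 + 71437) = (-36025005637/46744003163 + ((17 + 60) - 286)*(-185))/284417 = (-36025005637/46744003163 + (77 - 286)*(-185))*(1/284417) = (-36025005637/46744003163 - 209*(-185))*(1/284417) = (-36025005637/46744003163 + 38665)*(1/284417) = (1807320857291758/46744003163)*(1/284417) = 1807320857291758/13294789147610971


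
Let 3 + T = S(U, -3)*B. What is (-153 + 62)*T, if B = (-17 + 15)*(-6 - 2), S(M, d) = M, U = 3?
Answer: -4095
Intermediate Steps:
B = 16 (B = -2*(-8) = 16)
T = 45 (T = -3 + 3*16 = -3 + 48 = 45)
(-153 + 62)*T = (-153 + 62)*45 = -91*45 = -4095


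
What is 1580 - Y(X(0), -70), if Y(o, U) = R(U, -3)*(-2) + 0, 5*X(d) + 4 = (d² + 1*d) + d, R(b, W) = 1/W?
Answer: 4738/3 ≈ 1579.3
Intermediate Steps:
R(b, W) = 1/W
X(d) = -⅘ + d²/5 + 2*d/5 (X(d) = -⅘ + ((d² + 1*d) + d)/5 = -⅘ + ((d² + d) + d)/5 = -⅘ + ((d + d²) + d)/5 = -⅘ + (d² + 2*d)/5 = -⅘ + (d²/5 + 2*d/5) = -⅘ + d²/5 + 2*d/5)
Y(o, U) = ⅔ (Y(o, U) = -2/(-3) + 0 = -⅓*(-2) + 0 = ⅔ + 0 = ⅔)
1580 - Y(X(0), -70) = 1580 - 1*⅔ = 1580 - ⅔ = 4738/3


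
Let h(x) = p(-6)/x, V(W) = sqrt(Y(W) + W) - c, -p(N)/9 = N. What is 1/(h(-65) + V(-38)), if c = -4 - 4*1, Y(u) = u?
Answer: 15145/269128 - 4225*I*sqrt(19)/269128 ≈ 0.056274 - 0.06843*I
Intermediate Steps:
p(N) = -9*N
c = -8 (c = -4 - 4 = -8)
V(W) = 8 + sqrt(2)*sqrt(W) (V(W) = sqrt(W + W) - 1*(-8) = sqrt(2*W) + 8 = sqrt(2)*sqrt(W) + 8 = 8 + sqrt(2)*sqrt(W))
h(x) = 54/x (h(x) = (-9*(-6))/x = 54/x)
1/(h(-65) + V(-38)) = 1/(54/(-65) + (8 + sqrt(2)*sqrt(-38))) = 1/(54*(-1/65) + (8 + sqrt(2)*(I*sqrt(38)))) = 1/(-54/65 + (8 + 2*I*sqrt(19))) = 1/(466/65 + 2*I*sqrt(19))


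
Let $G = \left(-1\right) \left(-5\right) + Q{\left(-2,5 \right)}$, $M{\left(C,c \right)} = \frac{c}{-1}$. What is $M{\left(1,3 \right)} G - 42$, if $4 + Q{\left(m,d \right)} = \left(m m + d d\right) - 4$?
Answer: $-120$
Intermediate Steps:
$Q{\left(m,d \right)} = -8 + d^{2} + m^{2}$ ($Q{\left(m,d \right)} = -4 - \left(4 - d d - m m\right) = -4 - \left(4 - d^{2} - m^{2}\right) = -4 + \left(-4 + d^{2} + m^{2}\right) = -8 + d^{2} + m^{2}$)
$M{\left(C,c \right)} = - c$ ($M{\left(C,c \right)} = c \left(-1\right) = - c$)
$G = 26$ ($G = \left(-1\right) \left(-5\right) + \left(-8 + 5^{2} + \left(-2\right)^{2}\right) = 5 + \left(-8 + 25 + 4\right) = 5 + 21 = 26$)
$M{\left(1,3 \right)} G - 42 = \left(-1\right) 3 \cdot 26 - 42 = \left(-3\right) 26 - 42 = -78 - 42 = -120$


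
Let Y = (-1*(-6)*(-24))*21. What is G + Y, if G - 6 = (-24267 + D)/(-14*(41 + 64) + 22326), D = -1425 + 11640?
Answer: -5246455/1738 ≈ -3018.7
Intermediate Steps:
D = 10215
Y = -3024 (Y = (6*(-24))*21 = -144*21 = -3024)
G = 9257/1738 (G = 6 + (-24267 + 10215)/(-14*(41 + 64) + 22326) = 6 - 14052/(-14*105 + 22326) = 6 - 14052/(-1470 + 22326) = 6 - 14052/20856 = 6 - 14052*1/20856 = 6 - 1171/1738 = 9257/1738 ≈ 5.3262)
G + Y = 9257/1738 - 3024 = -5246455/1738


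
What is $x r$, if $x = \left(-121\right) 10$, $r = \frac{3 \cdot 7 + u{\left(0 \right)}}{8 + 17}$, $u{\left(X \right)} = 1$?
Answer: $- \frac{5324}{5} \approx -1064.8$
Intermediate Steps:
$r = \frac{22}{25}$ ($r = \frac{3 \cdot 7 + 1}{8 + 17} = \frac{21 + 1}{25} = 22 \cdot \frac{1}{25} = \frac{22}{25} \approx 0.88$)
$x = -1210$
$x r = \left(-1210\right) \frac{22}{25} = - \frac{5324}{5}$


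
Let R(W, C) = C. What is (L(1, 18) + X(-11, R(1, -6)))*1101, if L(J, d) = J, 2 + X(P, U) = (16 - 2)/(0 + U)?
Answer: -3670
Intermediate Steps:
X(P, U) = -2 + 14/U (X(P, U) = -2 + (16 - 2)/(0 + U) = -2 + 14/U)
(L(1, 18) + X(-11, R(1, -6)))*1101 = (1 + (-2 + 14/(-6)))*1101 = (1 + (-2 + 14*(-⅙)))*1101 = (1 + (-2 - 7/3))*1101 = (1 - 13/3)*1101 = -10/3*1101 = -3670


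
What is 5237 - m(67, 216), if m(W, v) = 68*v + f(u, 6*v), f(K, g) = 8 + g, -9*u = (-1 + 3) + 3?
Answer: -10755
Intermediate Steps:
u = -5/9 (u = -((-1 + 3) + 3)/9 = -(2 + 3)/9 = -⅑*5 = -5/9 ≈ -0.55556)
m(W, v) = 8 + 74*v (m(W, v) = 68*v + (8 + 6*v) = 8 + 74*v)
5237 - m(67, 216) = 5237 - (8 + 74*216) = 5237 - (8 + 15984) = 5237 - 1*15992 = 5237 - 15992 = -10755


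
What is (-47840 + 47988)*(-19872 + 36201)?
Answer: 2416692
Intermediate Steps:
(-47840 + 47988)*(-19872 + 36201) = 148*16329 = 2416692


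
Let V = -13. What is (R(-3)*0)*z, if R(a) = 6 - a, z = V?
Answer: 0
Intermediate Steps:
z = -13
(R(-3)*0)*z = ((6 - 1*(-3))*0)*(-13) = ((6 + 3)*0)*(-13) = (9*0)*(-13) = 0*(-13) = 0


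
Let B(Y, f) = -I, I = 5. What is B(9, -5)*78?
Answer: -390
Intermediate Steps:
B(Y, f) = -5 (B(Y, f) = -1*5 = -5)
B(9, -5)*78 = -5*78 = -390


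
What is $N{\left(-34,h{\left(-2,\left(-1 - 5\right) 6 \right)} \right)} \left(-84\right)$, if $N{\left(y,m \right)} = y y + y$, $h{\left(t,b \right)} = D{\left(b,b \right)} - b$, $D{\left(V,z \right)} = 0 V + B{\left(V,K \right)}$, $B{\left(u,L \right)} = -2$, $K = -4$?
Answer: $-94248$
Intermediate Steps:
$D{\left(V,z \right)} = -2$ ($D{\left(V,z \right)} = 0 V - 2 = 0 - 2 = -2$)
$h{\left(t,b \right)} = -2 - b$
$N{\left(y,m \right)} = y + y^{2}$ ($N{\left(y,m \right)} = y^{2} + y = y + y^{2}$)
$N{\left(-34,h{\left(-2,\left(-1 - 5\right) 6 \right)} \right)} \left(-84\right) = - 34 \left(1 - 34\right) \left(-84\right) = \left(-34\right) \left(-33\right) \left(-84\right) = 1122 \left(-84\right) = -94248$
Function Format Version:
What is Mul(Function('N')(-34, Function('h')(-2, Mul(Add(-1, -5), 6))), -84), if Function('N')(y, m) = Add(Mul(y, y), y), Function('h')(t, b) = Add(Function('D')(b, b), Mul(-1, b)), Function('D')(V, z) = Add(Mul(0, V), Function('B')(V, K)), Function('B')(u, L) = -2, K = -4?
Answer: -94248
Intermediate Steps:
Function('D')(V, z) = -2 (Function('D')(V, z) = Add(Mul(0, V), -2) = Add(0, -2) = -2)
Function('h')(t, b) = Add(-2, Mul(-1, b))
Function('N')(y, m) = Add(y, Pow(y, 2)) (Function('N')(y, m) = Add(Pow(y, 2), y) = Add(y, Pow(y, 2)))
Mul(Function('N')(-34, Function('h')(-2, Mul(Add(-1, -5), 6))), -84) = Mul(Mul(-34, Add(1, -34)), -84) = Mul(Mul(-34, -33), -84) = Mul(1122, -84) = -94248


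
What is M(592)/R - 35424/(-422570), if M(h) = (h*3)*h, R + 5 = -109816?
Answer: -73399403056/7734509995 ≈ -9.4899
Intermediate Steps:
R = -109821 (R = -5 - 109816 = -109821)
M(h) = 3*h² (M(h) = (3*h)*h = 3*h²)
M(592)/R - 35424/(-422570) = (3*592²)/(-109821) - 35424/(-422570) = (3*350464)*(-1/109821) - 35424*(-1/422570) = 1051392*(-1/109821) + 17712/211285 = -350464/36607 + 17712/211285 = -73399403056/7734509995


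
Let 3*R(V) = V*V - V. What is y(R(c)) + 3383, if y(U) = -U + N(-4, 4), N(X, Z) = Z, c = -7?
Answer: 10105/3 ≈ 3368.3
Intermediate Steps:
R(V) = -V/3 + V²/3 (R(V) = (V*V - V)/3 = (V² - V)/3 = -V/3 + V²/3)
y(U) = 4 - U (y(U) = -U + 4 = 4 - U)
y(R(c)) + 3383 = (4 - (-7)*(-1 - 7)/3) + 3383 = (4 - (-7)*(-8)/3) + 3383 = (4 - 1*56/3) + 3383 = (4 - 56/3) + 3383 = -44/3 + 3383 = 10105/3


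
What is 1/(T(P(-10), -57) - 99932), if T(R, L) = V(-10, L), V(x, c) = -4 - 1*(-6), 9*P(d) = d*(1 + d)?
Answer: -1/99930 ≈ -1.0007e-5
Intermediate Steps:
P(d) = d*(1 + d)/9 (P(d) = (d*(1 + d))/9 = d*(1 + d)/9)
V(x, c) = 2 (V(x, c) = -4 + 6 = 2)
T(R, L) = 2
1/(T(P(-10), -57) - 99932) = 1/(2 - 99932) = 1/(-99930) = -1/99930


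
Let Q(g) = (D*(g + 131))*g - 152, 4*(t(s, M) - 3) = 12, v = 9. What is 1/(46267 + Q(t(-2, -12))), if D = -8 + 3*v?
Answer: 1/61733 ≈ 1.6199e-5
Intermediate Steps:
D = 19 (D = -8 + 3*9 = -8 + 27 = 19)
t(s, M) = 6 (t(s, M) = 3 + (¼)*12 = 3 + 3 = 6)
Q(g) = -152 + g*(2489 + 19*g) (Q(g) = (19*(g + 131))*g - 152 = (19*(131 + g))*g - 152 = (2489 + 19*g)*g - 152 = g*(2489 + 19*g) - 152 = -152 + g*(2489 + 19*g))
1/(46267 + Q(t(-2, -12))) = 1/(46267 + (-152 + 19*6² + 2489*6)) = 1/(46267 + (-152 + 19*36 + 14934)) = 1/(46267 + (-152 + 684 + 14934)) = 1/(46267 + 15466) = 1/61733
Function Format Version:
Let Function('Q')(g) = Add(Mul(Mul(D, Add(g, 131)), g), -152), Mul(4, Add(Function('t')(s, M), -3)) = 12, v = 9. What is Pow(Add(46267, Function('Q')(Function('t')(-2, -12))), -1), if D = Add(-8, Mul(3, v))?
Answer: Rational(1, 61733) ≈ 1.6199e-5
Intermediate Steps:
D = 19 (D = Add(-8, Mul(3, 9)) = Add(-8, 27) = 19)
Function('t')(s, M) = 6 (Function('t')(s, M) = Add(3, Mul(Rational(1, 4), 12)) = Add(3, 3) = 6)
Function('Q')(g) = Add(-152, Mul(g, Add(2489, Mul(19, g)))) (Function('Q')(g) = Add(Mul(Mul(19, Add(g, 131)), g), -152) = Add(Mul(Mul(19, Add(131, g)), g), -152) = Add(Mul(Add(2489, Mul(19, g)), g), -152) = Add(Mul(g, Add(2489, Mul(19, g))), -152) = Add(-152, Mul(g, Add(2489, Mul(19, g)))))
Pow(Add(46267, Function('Q')(Function('t')(-2, -12))), -1) = Pow(Add(46267, Add(-152, Mul(19, Pow(6, 2)), Mul(2489, 6))), -1) = Pow(Add(46267, Add(-152, Mul(19, 36), 14934)), -1) = Pow(Add(46267, Add(-152, 684, 14934)), -1) = Pow(Add(46267, 15466), -1) = Pow(61733, -1) = Rational(1, 61733)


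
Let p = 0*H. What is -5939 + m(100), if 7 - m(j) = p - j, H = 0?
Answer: -5832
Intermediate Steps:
p = 0 (p = 0*0 = 0)
m(j) = 7 + j (m(j) = 7 - (0 - j) = 7 - (-1)*j = 7 + j)
-5939 + m(100) = -5939 + (7 + 100) = -5939 + 107 = -5832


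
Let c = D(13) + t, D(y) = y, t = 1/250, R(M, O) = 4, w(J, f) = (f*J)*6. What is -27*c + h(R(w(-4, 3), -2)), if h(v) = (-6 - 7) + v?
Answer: -90027/250 ≈ -360.11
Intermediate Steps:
w(J, f) = 6*J*f (w(J, f) = (J*f)*6 = 6*J*f)
t = 1/250 ≈ 0.0040000
h(v) = -13 + v
c = 3251/250 (c = 13 + 1/250 = 3251/250 ≈ 13.004)
-27*c + h(R(w(-4, 3), -2)) = -27*3251/250 + (-13 + 4) = -87777/250 - 9 = -90027/250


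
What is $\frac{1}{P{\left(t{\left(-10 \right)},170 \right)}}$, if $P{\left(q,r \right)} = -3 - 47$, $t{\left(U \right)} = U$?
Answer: $- \frac{1}{50} \approx -0.02$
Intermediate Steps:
$P{\left(q,r \right)} = -50$
$\frac{1}{P{\left(t{\left(-10 \right)},170 \right)}} = \frac{1}{-50} = - \frac{1}{50}$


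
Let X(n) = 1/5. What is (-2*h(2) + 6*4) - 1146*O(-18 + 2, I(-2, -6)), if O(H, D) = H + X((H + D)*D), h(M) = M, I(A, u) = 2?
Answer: 90634/5 ≈ 18127.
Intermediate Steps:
X(n) = ⅕
O(H, D) = ⅕ + H (O(H, D) = H + ⅕ = ⅕ + H)
(-2*h(2) + 6*4) - 1146*O(-18 + 2, I(-2, -6)) = (-2*2 + 6*4) - 1146*(⅕ + (-18 + 2)) = (-4 + 24) - 1146*(⅕ - 16) = 20 - 1146*(-79/5) = 20 + 90534/5 = 90634/5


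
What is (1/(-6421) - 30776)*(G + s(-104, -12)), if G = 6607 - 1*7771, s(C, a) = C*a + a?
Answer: -14228114184/6421 ≈ -2.2159e+6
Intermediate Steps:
s(C, a) = a + C*a
G = -1164 (G = 6607 - 7771 = -1164)
(1/(-6421) - 30776)*(G + s(-104, -12)) = (1/(-6421) - 30776)*(-1164 - 12*(1 - 104)) = (-1/6421 - 30776)*(-1164 - 12*(-103)) = -197612697*(-1164 + 1236)/6421 = -197612697/6421*72 = -14228114184/6421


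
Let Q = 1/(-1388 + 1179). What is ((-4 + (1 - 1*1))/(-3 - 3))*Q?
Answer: -2/627 ≈ -0.0031898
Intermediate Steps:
Q = -1/209 (Q = 1/(-209) = -1/209 ≈ -0.0047847)
((-4 + (1 - 1*1))/(-3 - 3))*Q = ((-4 + (1 - 1*1))/(-3 - 3))*(-1/209) = ((-4 + (1 - 1))/(-6))*(-1/209) = ((-4 + 0)*(-⅙))*(-1/209) = -4*(-⅙)*(-1/209) = (⅔)*(-1/209) = -2/627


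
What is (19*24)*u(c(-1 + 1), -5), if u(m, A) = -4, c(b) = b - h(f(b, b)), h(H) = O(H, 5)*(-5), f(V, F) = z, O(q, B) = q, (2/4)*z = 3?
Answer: -1824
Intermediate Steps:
z = 6 (z = 2*3 = 6)
f(V, F) = 6
h(H) = -5*H (h(H) = H*(-5) = -5*H)
c(b) = 30 + b (c(b) = b - (-5)*6 = b - 1*(-30) = b + 30 = 30 + b)
(19*24)*u(c(-1 + 1), -5) = (19*24)*(-4) = 456*(-4) = -1824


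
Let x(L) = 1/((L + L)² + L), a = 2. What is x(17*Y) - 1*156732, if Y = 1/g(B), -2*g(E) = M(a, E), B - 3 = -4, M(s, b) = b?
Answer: -730057655/4658 ≈ -1.5673e+5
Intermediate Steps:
B = -1 (B = 3 - 4 = -1)
g(E) = -E/2
Y = 2 (Y = 1/(-½*(-1)) = 1/(½) = 2)
x(L) = 1/(L + 4*L²) (x(L) = 1/((2*L)² + L) = 1/(4*L² + L) = 1/(L + 4*L²))
x(17*Y) - 1*156732 = 1/(((17*2))*(1 + 4*(17*2))) - 1*156732 = 1/(34*(1 + 4*34)) - 156732 = 1/(34*(1 + 136)) - 156732 = (1/34)/137 - 156732 = (1/34)*(1/137) - 156732 = 1/4658 - 156732 = -730057655/4658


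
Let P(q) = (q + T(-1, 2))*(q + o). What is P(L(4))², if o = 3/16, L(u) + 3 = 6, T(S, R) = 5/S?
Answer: 2601/64 ≈ 40.641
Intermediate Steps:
L(u) = 3 (L(u) = -3 + 6 = 3)
o = 3/16 (o = 3*(1/16) = 3/16 ≈ 0.18750)
P(q) = (-5 + q)*(3/16 + q) (P(q) = (q + 5/(-1))*(q + 3/16) = (q + 5*(-1))*(3/16 + q) = (q - 5)*(3/16 + q) = (-5 + q)*(3/16 + q))
P(L(4))² = (-15/16 + 3² - 77/16*3)² = (-15/16 + 9 - 231/16)² = (-51/8)² = 2601/64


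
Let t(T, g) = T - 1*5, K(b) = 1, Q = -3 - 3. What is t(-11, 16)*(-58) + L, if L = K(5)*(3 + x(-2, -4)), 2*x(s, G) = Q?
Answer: 928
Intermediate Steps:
Q = -6
x(s, G) = -3 (x(s, G) = (1/2)*(-6) = -3)
t(T, g) = -5 + T (t(T, g) = T - 5 = -5 + T)
L = 0 (L = 1*(3 - 3) = 1*0 = 0)
t(-11, 16)*(-58) + L = (-5 - 11)*(-58) + 0 = -16*(-58) + 0 = 928 + 0 = 928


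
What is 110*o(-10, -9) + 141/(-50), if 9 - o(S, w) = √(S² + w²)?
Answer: 49359/50 - 110*√181 ≈ -492.72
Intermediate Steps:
o(S, w) = 9 - √(S² + w²)
110*o(-10, -9) + 141/(-50) = 110*(9 - √((-10)² + (-9)²)) + 141/(-50) = 110*(9 - √(100 + 81)) + 141*(-1/50) = 110*(9 - √181) - 141/50 = (990 - 110*√181) - 141/50 = 49359/50 - 110*√181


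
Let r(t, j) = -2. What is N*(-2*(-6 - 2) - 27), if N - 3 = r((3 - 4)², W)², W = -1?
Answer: -77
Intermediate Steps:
N = 7 (N = 3 + (-2)² = 3 + 4 = 7)
N*(-2*(-6 - 2) - 27) = 7*(-2*(-6 - 2) - 27) = 7*(-2*(-8) - 27) = 7*(16 - 27) = 7*(-11) = -77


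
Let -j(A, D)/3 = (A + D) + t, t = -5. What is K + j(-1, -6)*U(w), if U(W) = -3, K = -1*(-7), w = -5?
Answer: -101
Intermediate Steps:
j(A, D) = 15 - 3*A - 3*D (j(A, D) = -3*((A + D) - 5) = -3*(-5 + A + D) = 15 - 3*A - 3*D)
K = 7
K + j(-1, -6)*U(w) = 7 + (15 - 3*(-1) - 3*(-6))*(-3) = 7 + (15 + 3 + 18)*(-3) = 7 + 36*(-3) = 7 - 108 = -101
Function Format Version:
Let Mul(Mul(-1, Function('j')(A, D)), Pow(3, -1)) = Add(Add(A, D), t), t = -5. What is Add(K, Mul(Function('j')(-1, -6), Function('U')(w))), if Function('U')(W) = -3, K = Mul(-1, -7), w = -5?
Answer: -101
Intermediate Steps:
Function('j')(A, D) = Add(15, Mul(-3, A), Mul(-3, D)) (Function('j')(A, D) = Mul(-3, Add(Add(A, D), -5)) = Mul(-3, Add(-5, A, D)) = Add(15, Mul(-3, A), Mul(-3, D)))
K = 7
Add(K, Mul(Function('j')(-1, -6), Function('U')(w))) = Add(7, Mul(Add(15, Mul(-3, -1), Mul(-3, -6)), -3)) = Add(7, Mul(Add(15, 3, 18), -3)) = Add(7, Mul(36, -3)) = Add(7, -108) = -101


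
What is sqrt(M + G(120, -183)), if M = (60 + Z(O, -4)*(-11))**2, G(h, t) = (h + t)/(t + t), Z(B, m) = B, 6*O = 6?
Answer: sqrt(35739046)/122 ≈ 49.002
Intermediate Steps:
O = 1 (O = (1/6)*6 = 1)
G(h, t) = (h + t)/(2*t) (G(h, t) = (h + t)/((2*t)) = (h + t)*(1/(2*t)) = (h + t)/(2*t))
M = 2401 (M = (60 + 1*(-11))**2 = (60 - 11)**2 = 49**2 = 2401)
sqrt(M + G(120, -183)) = sqrt(2401 + (1/2)*(120 - 183)/(-183)) = sqrt(2401 + (1/2)*(-1/183)*(-63)) = sqrt(2401 + 21/122) = sqrt(292943/122) = sqrt(35739046)/122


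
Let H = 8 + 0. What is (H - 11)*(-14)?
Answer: 42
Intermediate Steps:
H = 8
(H - 11)*(-14) = (8 - 11)*(-14) = -3*(-14) = 42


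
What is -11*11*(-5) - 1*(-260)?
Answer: 865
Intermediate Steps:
-11*11*(-5) - 1*(-260) = -121*(-5) + 260 = 605 + 260 = 865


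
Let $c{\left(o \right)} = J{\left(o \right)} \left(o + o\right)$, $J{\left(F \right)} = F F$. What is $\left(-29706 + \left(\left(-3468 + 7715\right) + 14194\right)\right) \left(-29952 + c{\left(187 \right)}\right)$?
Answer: $-146990834310$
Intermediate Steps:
$J{\left(F \right)} = F^{2}$
$c{\left(o \right)} = 2 o^{3}$ ($c{\left(o \right)} = o^{2} \left(o + o\right) = o^{2} \cdot 2 o = 2 o^{3}$)
$\left(-29706 + \left(\left(-3468 + 7715\right) + 14194\right)\right) \left(-29952 + c{\left(187 \right)}\right) = \left(-29706 + \left(\left(-3468 + 7715\right) + 14194\right)\right) \left(-29952 + 2 \cdot 187^{3}\right) = \left(-29706 + \left(4247 + 14194\right)\right) \left(-29952 + 2 \cdot 6539203\right) = \left(-29706 + 18441\right) \left(-29952 + 13078406\right) = \left(-11265\right) 13048454 = -146990834310$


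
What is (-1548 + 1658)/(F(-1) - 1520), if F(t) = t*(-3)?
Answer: -110/1517 ≈ -0.072512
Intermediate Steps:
F(t) = -3*t
(-1548 + 1658)/(F(-1) - 1520) = (-1548 + 1658)/(-3*(-1) - 1520) = 110/(3 - 1520) = 110/(-1517) = 110*(-1/1517) = -110/1517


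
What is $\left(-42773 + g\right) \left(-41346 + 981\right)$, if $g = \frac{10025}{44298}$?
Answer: $\frac{369475924155}{214} \approx 1.7265 \cdot 10^{9}$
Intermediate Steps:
$g = \frac{10025}{44298}$ ($g = 10025 \cdot \frac{1}{44298} = \frac{10025}{44298} \approx 0.22631$)
$\left(-42773 + g\right) \left(-41346 + 981\right) = \left(-42773 + \frac{10025}{44298}\right) \left(-41346 + 981\right) = \left(- \frac{1894748329}{44298}\right) \left(-40365\right) = \frac{369475924155}{214}$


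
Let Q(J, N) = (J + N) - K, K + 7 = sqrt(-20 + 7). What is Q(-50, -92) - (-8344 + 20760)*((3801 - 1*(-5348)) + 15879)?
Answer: -310747783 - I*sqrt(13) ≈ -3.1075e+8 - 3.6056*I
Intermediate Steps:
K = -7 + I*sqrt(13) (K = -7 + sqrt(-20 + 7) = -7 + sqrt(-13) = -7 + I*sqrt(13) ≈ -7.0 + 3.6056*I)
Q(J, N) = 7 + J + N - I*sqrt(13) (Q(J, N) = (J + N) - (-7 + I*sqrt(13)) = (J + N) + (7 - I*sqrt(13)) = 7 + J + N - I*sqrt(13))
Q(-50, -92) - (-8344 + 20760)*((3801 - 1*(-5348)) + 15879) = (7 - 50 - 92 - I*sqrt(13)) - (-8344 + 20760)*((3801 - 1*(-5348)) + 15879) = (-135 - I*sqrt(13)) - 12416*((3801 + 5348) + 15879) = (-135 - I*sqrt(13)) - 12416*(9149 + 15879) = (-135 - I*sqrt(13)) - 12416*25028 = (-135 - I*sqrt(13)) - 1*310747648 = (-135 - I*sqrt(13)) - 310747648 = -310747783 - I*sqrt(13)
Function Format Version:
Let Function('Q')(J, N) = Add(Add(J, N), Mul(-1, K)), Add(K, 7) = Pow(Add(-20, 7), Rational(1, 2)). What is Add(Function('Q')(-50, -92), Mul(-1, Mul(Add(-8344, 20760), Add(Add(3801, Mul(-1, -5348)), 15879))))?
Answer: Add(-310747783, Mul(-1, I, Pow(13, Rational(1, 2)))) ≈ Add(-3.1075e+8, Mul(-3.6056, I))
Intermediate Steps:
K = Add(-7, Mul(I, Pow(13, Rational(1, 2)))) (K = Add(-7, Pow(Add(-20, 7), Rational(1, 2))) = Add(-7, Pow(-13, Rational(1, 2))) = Add(-7, Mul(I, Pow(13, Rational(1, 2)))) ≈ Add(-7.0000, Mul(3.6056, I)))
Function('Q')(J, N) = Add(7, J, N, Mul(-1, I, Pow(13, Rational(1, 2)))) (Function('Q')(J, N) = Add(Add(J, N), Mul(-1, Add(-7, Mul(I, Pow(13, Rational(1, 2)))))) = Add(Add(J, N), Add(7, Mul(-1, I, Pow(13, Rational(1, 2))))) = Add(7, J, N, Mul(-1, I, Pow(13, Rational(1, 2)))))
Add(Function('Q')(-50, -92), Mul(-1, Mul(Add(-8344, 20760), Add(Add(3801, Mul(-1, -5348)), 15879)))) = Add(Add(7, -50, -92, Mul(-1, I, Pow(13, Rational(1, 2)))), Mul(-1, Mul(Add(-8344, 20760), Add(Add(3801, Mul(-1, -5348)), 15879)))) = Add(Add(-135, Mul(-1, I, Pow(13, Rational(1, 2)))), Mul(-1, Mul(12416, Add(Add(3801, 5348), 15879)))) = Add(Add(-135, Mul(-1, I, Pow(13, Rational(1, 2)))), Mul(-1, Mul(12416, Add(9149, 15879)))) = Add(Add(-135, Mul(-1, I, Pow(13, Rational(1, 2)))), Mul(-1, Mul(12416, 25028))) = Add(Add(-135, Mul(-1, I, Pow(13, Rational(1, 2)))), Mul(-1, 310747648)) = Add(Add(-135, Mul(-1, I, Pow(13, Rational(1, 2)))), -310747648) = Add(-310747783, Mul(-1, I, Pow(13, Rational(1, 2))))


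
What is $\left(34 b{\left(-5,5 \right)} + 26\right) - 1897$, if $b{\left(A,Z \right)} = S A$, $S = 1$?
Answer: $-2041$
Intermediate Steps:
$b{\left(A,Z \right)} = A$ ($b{\left(A,Z \right)} = 1 A = A$)
$\left(34 b{\left(-5,5 \right)} + 26\right) - 1897 = \left(34 \left(-5\right) + 26\right) - 1897 = \left(-170 + 26\right) - 1897 = -144 - 1897 = -2041$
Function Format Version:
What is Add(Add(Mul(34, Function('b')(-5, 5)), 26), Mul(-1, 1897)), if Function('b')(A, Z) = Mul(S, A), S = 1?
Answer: -2041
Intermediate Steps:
Function('b')(A, Z) = A (Function('b')(A, Z) = Mul(1, A) = A)
Add(Add(Mul(34, Function('b')(-5, 5)), 26), Mul(-1, 1897)) = Add(Add(Mul(34, -5), 26), Mul(-1, 1897)) = Add(Add(-170, 26), -1897) = Add(-144, -1897) = -2041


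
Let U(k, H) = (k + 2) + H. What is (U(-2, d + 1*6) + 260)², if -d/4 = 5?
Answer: 60516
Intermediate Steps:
d = -20 (d = -4*5 = -20)
U(k, H) = 2 + H + k (U(k, H) = (2 + k) + H = 2 + H + k)
(U(-2, d + 1*6) + 260)² = ((2 + (-20 + 1*6) - 2) + 260)² = ((2 + (-20 + 6) - 2) + 260)² = ((2 - 14 - 2) + 260)² = (-14 + 260)² = 246² = 60516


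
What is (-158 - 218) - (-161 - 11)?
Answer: -204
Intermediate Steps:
(-158 - 218) - (-161 - 11) = -376 - 1*(-172) = -376 + 172 = -204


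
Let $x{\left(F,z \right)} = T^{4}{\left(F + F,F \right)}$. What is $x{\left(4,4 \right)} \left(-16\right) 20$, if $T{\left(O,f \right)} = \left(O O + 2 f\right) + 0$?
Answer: $-8599633920$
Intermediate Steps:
$T{\left(O,f \right)} = O^{2} + 2 f$ ($T{\left(O,f \right)} = \left(O^{2} + 2 f\right) + 0 = O^{2} + 2 f$)
$x{\left(F,z \right)} = \left(2 F + 4 F^{2}\right)^{4}$ ($x{\left(F,z \right)} = \left(\left(F + F\right)^{2} + 2 F\right)^{4} = \left(\left(2 F\right)^{2} + 2 F\right)^{4} = \left(4 F^{2} + 2 F\right)^{4} = \left(2 F + 4 F^{2}\right)^{4}$)
$x{\left(4,4 \right)} \left(-16\right) 20 = 16 \cdot 4^{4} \left(1 + 2 \cdot 4\right)^{4} \left(-16\right) 20 = 16 \cdot 256 \left(1 + 8\right)^{4} \left(-16\right) 20 = 16 \cdot 256 \cdot 9^{4} \left(-16\right) 20 = 16 \cdot 256 \cdot 6561 \left(-16\right) 20 = 26873856 \left(-16\right) 20 = \left(-429981696\right) 20 = -8599633920$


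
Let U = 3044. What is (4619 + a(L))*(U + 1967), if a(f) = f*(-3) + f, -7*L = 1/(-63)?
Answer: 10207291747/441 ≈ 2.3146e+7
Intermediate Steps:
L = 1/441 (L = -⅐/(-63) = -⅐*(-1/63) = 1/441 ≈ 0.0022676)
a(f) = -2*f (a(f) = -3*f + f = -2*f)
(4619 + a(L))*(U + 1967) = (4619 - 2*1/441)*(3044 + 1967) = (4619 - 2/441)*5011 = (2036977/441)*5011 = 10207291747/441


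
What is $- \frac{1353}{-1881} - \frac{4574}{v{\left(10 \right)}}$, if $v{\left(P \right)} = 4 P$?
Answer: $- \frac{129539}{1140} \approx -113.63$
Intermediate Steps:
$- \frac{1353}{-1881} - \frac{4574}{v{\left(10 \right)}} = - \frac{1353}{-1881} - \frac{4574}{4 \cdot 10} = \left(-1353\right) \left(- \frac{1}{1881}\right) - \frac{4574}{40} = \frac{41}{57} - \frac{2287}{20} = - \frac{129539}{1140}$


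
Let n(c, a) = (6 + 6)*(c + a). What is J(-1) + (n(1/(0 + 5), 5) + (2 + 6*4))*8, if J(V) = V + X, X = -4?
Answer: 3511/5 ≈ 702.20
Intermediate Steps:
n(c, a) = 12*a + 12*c (n(c, a) = 12*(a + c) = 12*a + 12*c)
J(V) = -4 + V (J(V) = V - 4 = -4 + V)
J(-1) + (n(1/(0 + 5), 5) + (2 + 6*4))*8 = (-4 - 1) + ((12*5 + 12/(0 + 5)) + (2 + 6*4))*8 = -5 + ((60 + 12/5) + (2 + 24))*8 = -5 + ((60 + 12*(1/5)) + 26)*8 = -5 + ((60 + 12/5) + 26)*8 = -5 + (312/5 + 26)*8 = -5 + (442/5)*8 = -5 + 3536/5 = 3511/5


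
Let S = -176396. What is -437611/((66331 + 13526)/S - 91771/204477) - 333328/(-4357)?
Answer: 3620127183462415196/7456651689815 ≈ 4.8549e+5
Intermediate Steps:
-437611/((66331 + 13526)/S - 91771/204477) - 333328/(-4357) = -437611/((66331 + 13526)/(-176396) - 91771/204477) - 333328/(-4357) = -437611/(79857*(-1/176396) - 91771*1/204477) - 333328*(-1/4357) = -437611/(-4203/9284 - 91771/204477) + 333328/4357 = -437611/(-1711418795/1898364468) + 333328/4357 = -437611*(-1898364468/1711418795) + 333328/4357 = 830745173205948/1711418795 + 333328/4357 = 3620127183462415196/7456651689815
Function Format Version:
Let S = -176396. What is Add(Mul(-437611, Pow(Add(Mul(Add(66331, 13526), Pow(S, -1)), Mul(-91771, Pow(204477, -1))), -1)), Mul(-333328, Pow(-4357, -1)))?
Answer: Rational(3620127183462415196, 7456651689815) ≈ 4.8549e+5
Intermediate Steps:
Add(Mul(-437611, Pow(Add(Mul(Add(66331, 13526), Pow(S, -1)), Mul(-91771, Pow(204477, -1))), -1)), Mul(-333328, Pow(-4357, -1))) = Add(Mul(-437611, Pow(Add(Mul(Add(66331, 13526), Pow(-176396, -1)), Mul(-91771, Pow(204477, -1))), -1)), Mul(-333328, Pow(-4357, -1))) = Add(Mul(-437611, Pow(Add(Mul(79857, Rational(-1, 176396)), Mul(-91771, Rational(1, 204477))), -1)), Mul(-333328, Rational(-1, 4357))) = Add(Mul(-437611, Pow(Add(Rational(-4203, 9284), Rational(-91771, 204477)), -1)), Rational(333328, 4357)) = Add(Mul(-437611, Pow(Rational(-1711418795, 1898364468), -1)), Rational(333328, 4357)) = Add(Mul(-437611, Rational(-1898364468, 1711418795)), Rational(333328, 4357)) = Add(Rational(830745173205948, 1711418795), Rational(333328, 4357)) = Rational(3620127183462415196, 7456651689815)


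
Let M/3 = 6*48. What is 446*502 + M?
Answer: 224756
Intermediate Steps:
M = 864 (M = 3*(6*48) = 3*288 = 864)
446*502 + M = 446*502 + 864 = 223892 + 864 = 224756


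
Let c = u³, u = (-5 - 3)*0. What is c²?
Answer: 0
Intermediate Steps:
u = 0 (u = -8*0 = 0)
c = 0 (c = 0³ = 0)
c² = 0² = 0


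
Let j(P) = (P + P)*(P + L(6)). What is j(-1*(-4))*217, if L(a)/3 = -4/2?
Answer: -3472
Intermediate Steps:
L(a) = -6 (L(a) = 3*(-4/2) = 3*(-4*½) = 3*(-2) = -6)
j(P) = 2*P*(-6 + P) (j(P) = (P + P)*(P - 6) = (2*P)*(-6 + P) = 2*P*(-6 + P))
j(-1*(-4))*217 = (2*(-1*(-4))*(-6 - 1*(-4)))*217 = (2*4*(-6 + 4))*217 = (2*4*(-2))*217 = -16*217 = -3472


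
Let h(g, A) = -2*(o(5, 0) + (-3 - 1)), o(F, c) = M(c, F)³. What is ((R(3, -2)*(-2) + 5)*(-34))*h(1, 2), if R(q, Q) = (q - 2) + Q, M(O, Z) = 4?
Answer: 28560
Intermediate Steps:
R(q, Q) = -2 + Q + q (R(q, Q) = (-2 + q) + Q = -2 + Q + q)
o(F, c) = 64 (o(F, c) = 4³ = 64)
h(g, A) = -120 (h(g, A) = -2*(64 + (-3 - 1)) = -2*(64 - 4) = -2*60 = -120)
((R(3, -2)*(-2) + 5)*(-34))*h(1, 2) = (((-2 - 2 + 3)*(-2) + 5)*(-34))*(-120) = ((-1*(-2) + 5)*(-34))*(-120) = ((2 + 5)*(-34))*(-120) = (7*(-34))*(-120) = -238*(-120) = 28560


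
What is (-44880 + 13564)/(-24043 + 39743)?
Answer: -7829/3925 ≈ -1.9946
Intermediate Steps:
(-44880 + 13564)/(-24043 + 39743) = -31316/15700 = -31316*1/15700 = -7829/3925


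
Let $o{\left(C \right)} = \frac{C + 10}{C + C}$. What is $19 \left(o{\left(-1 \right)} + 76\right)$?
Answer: $\frac{2717}{2} \approx 1358.5$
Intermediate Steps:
$o{\left(C \right)} = \frac{10 + C}{2 C}$
$19 \left(o{\left(-1 \right)} + 76\right) = 19 \left(\frac{10 - 1}{2 \left(-1\right)} + 76\right) = 19 \left(\frac{1}{2} \left(-1\right) 9 + 76\right) = 19 \left(- \frac{9}{2} + 76\right) = 19 \cdot \frac{143}{2} = \frac{2717}{2}$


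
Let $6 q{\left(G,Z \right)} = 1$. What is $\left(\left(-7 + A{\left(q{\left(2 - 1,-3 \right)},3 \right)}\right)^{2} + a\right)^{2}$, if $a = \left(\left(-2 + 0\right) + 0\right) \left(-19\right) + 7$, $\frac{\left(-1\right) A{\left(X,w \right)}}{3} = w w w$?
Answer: $60668521$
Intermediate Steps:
$q{\left(G,Z \right)} = \frac{1}{6}$ ($q{\left(G,Z \right)} = \frac{1}{6} \cdot 1 = \frac{1}{6}$)
$A{\left(X,w \right)} = - 3 w^{3}$ ($A{\left(X,w \right)} = - 3 w w w = - 3 w^{2} w = - 3 w^{3}$)
$a = 45$ ($a = \left(-2 + 0\right) \left(-19\right) + 7 = \left(-2\right) \left(-19\right) + 7 = 38 + 7 = 45$)
$\left(\left(-7 + A{\left(q{\left(2 - 1,-3 \right)},3 \right)}\right)^{2} + a\right)^{2} = \left(\left(-7 - 3 \cdot 3^{3}\right)^{2} + 45\right)^{2} = \left(\left(-7 - 81\right)^{2} + 45\right)^{2} = \left(\left(-88\right)^{2} + 45\right)^{2} = \left(7744 + 45\right)^{2} = 7789^{2} = 60668521$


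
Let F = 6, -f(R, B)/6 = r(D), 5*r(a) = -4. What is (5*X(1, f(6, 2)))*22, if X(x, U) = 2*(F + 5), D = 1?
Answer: 2420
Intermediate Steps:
r(a) = -4/5 (r(a) = (1/5)*(-4) = -4/5)
f(R, B) = 24/5 (f(R, B) = -6*(-4/5) = 24/5)
X(x, U) = 22 (X(x, U) = 2*(6 + 5) = 2*11 = 22)
(5*X(1, f(6, 2)))*22 = (5*22)*22 = 110*22 = 2420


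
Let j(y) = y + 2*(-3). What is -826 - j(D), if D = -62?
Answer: -758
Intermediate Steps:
j(y) = -6 + y (j(y) = y - 6 = -6 + y)
-826 - j(D) = -826 - (-6 - 62) = -826 - 1*(-68) = -826 + 68 = -758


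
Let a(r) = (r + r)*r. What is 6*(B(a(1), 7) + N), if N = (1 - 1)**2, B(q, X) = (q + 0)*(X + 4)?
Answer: 132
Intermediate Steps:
a(r) = 2*r**2 (a(r) = (2*r)*r = 2*r**2)
B(q, X) = q*(4 + X)
N = 0 (N = 0**2 = 0)
6*(B(a(1), 7) + N) = 6*((2*1**2)*(4 + 7) + 0) = 6*((2*1)*11 + 0) = 6*(2*11 + 0) = 6*(22 + 0) = 6*22 = 132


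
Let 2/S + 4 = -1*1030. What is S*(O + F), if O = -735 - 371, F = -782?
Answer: 1888/517 ≈ 3.6518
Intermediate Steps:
O = -1106
S = -1/517 (S = 2/(-4 - 1*1030) = 2/(-4 - 1030) = 2/(-1034) = 2*(-1/1034) = -1/517 ≈ -0.0019342)
S*(O + F) = -(-1106 - 782)/517 = -1/517*(-1888) = 1888/517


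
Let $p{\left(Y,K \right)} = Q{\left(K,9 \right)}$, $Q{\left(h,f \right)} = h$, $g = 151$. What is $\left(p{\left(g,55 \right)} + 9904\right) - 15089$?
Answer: $-5130$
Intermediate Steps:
$p{\left(Y,K \right)} = K$
$\left(p{\left(g,55 \right)} + 9904\right) - 15089 = \left(55 + 9904\right) - 15089 = 9959 - 15089 = -5130$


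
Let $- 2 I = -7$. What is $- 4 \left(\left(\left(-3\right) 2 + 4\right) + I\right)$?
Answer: $-6$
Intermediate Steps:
$I = \frac{7}{2}$ ($I = \left(- \frac{1}{2}\right) \left(-7\right) = \frac{7}{2} \approx 3.5$)
$- 4 \left(\left(\left(-3\right) 2 + 4\right) + I\right) = - 4 \left(\left(\left(-3\right) 2 + 4\right) + \frac{7}{2}\right) = - 4 \left(\left(-6 + 4\right) + \frac{7}{2}\right) = - 4 \left(-2 + \frac{7}{2}\right) = \left(-4\right) \frac{3}{2} = -6$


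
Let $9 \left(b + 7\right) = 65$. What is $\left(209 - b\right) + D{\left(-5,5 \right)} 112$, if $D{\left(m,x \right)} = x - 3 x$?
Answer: $- \frac{8201}{9} \approx -911.22$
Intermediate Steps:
$b = \frac{2}{9}$ ($b = -7 + \frac{1}{9} \cdot 65 = -7 + \frac{65}{9} = \frac{2}{9} \approx 0.22222$)
$D{\left(m,x \right)} = - 2 x$
$\left(209 - b\right) + D{\left(-5,5 \right)} 112 = \left(209 - \frac{2}{9}\right) + \left(-2\right) 5 \cdot 112 = \left(209 - \frac{2}{9}\right) - 1120 = \frac{1879}{9} - 1120 = - \frac{8201}{9}$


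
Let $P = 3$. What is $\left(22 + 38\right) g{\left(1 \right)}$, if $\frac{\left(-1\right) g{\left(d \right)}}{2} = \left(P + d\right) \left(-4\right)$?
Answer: $1920$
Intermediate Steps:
$g{\left(d \right)} = 24 + 8 d$ ($g{\left(d \right)} = - 2 \left(3 + d\right) \left(-4\right) = - 2 \left(-12 - 4 d\right) = 24 + 8 d$)
$\left(22 + 38\right) g{\left(1 \right)} = \left(22 + 38\right) \left(24 + 8 \cdot 1\right) = 60 \left(24 + 8\right) = 60 \cdot 32 = 1920$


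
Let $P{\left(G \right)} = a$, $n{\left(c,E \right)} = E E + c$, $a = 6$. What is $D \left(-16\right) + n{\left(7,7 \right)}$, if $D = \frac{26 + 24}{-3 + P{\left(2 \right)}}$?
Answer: $- \frac{632}{3} \approx -210.67$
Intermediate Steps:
$n{\left(c,E \right)} = c + E^{2}$ ($n{\left(c,E \right)} = E^{2} + c = c + E^{2}$)
$P{\left(G \right)} = 6$
$D = \frac{50}{3}$ ($D = \frac{26 + 24}{-3 + 6} = \frac{50}{3} \approx 16.667$)
$D \left(-16\right) + n{\left(7,7 \right)} = \frac{50}{3} \left(-16\right) + \left(7 + 7^{2}\right) = - \frac{800}{3} + \left(7 + 49\right) = - \frac{800}{3} + 56 = - \frac{632}{3}$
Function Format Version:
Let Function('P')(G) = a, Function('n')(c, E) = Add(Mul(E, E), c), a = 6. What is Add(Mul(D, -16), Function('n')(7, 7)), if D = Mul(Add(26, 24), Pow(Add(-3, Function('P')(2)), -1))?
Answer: Rational(-632, 3) ≈ -210.67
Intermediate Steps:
Function('n')(c, E) = Add(c, Pow(E, 2)) (Function('n')(c, E) = Add(Pow(E, 2), c) = Add(c, Pow(E, 2)))
Function('P')(G) = 6
D = Rational(50, 3) (D = Mul(Add(26, 24), Pow(Add(-3, 6), -1)) = Mul(50, Pow(3, -1)) = Mul(50, Rational(1, 3)) = Rational(50, 3) ≈ 16.667)
Add(Mul(D, -16), Function('n')(7, 7)) = Add(Mul(Rational(50, 3), -16), Add(7, Pow(7, 2))) = Add(Rational(-800, 3), Add(7, 49)) = Add(Rational(-800, 3), 56) = Rational(-632, 3)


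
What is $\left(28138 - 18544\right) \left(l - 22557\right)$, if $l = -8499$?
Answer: $-297951264$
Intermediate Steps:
$\left(28138 - 18544\right) \left(l - 22557\right) = \left(28138 - 18544\right) \left(-8499 - 22557\right) = 9594 \left(-31056\right) = -297951264$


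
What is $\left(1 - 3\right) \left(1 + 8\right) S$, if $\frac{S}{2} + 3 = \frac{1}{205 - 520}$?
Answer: $\frac{3784}{35} \approx 108.11$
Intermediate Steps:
$S = - \frac{1892}{315}$ ($S = -6 + \frac{2}{205 - 520} = -6 + \frac{2}{-315} = -6 + 2 \left(- \frac{1}{315}\right) = -6 - \frac{2}{315} = - \frac{1892}{315} \approx -6.0063$)
$\left(1 - 3\right) \left(1 + 8\right) S = \left(1 - 3\right) \left(1 + 8\right) \left(- \frac{1892}{315}\right) = \left(-2\right) 9 \left(- \frac{1892}{315}\right) = \left(-18\right) \left(- \frac{1892}{315}\right) = \frac{3784}{35}$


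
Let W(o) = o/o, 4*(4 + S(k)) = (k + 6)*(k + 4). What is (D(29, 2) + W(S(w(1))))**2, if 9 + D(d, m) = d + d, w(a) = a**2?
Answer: 2500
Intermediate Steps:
S(k) = -4 + (4 + k)*(6 + k)/4 (S(k) = -4 + ((k + 6)*(k + 4))/4 = -4 + ((6 + k)*(4 + k))/4 = -4 + ((4 + k)*(6 + k))/4 = -4 + (4 + k)*(6 + k)/4)
D(d, m) = -9 + 2*d (D(d, m) = -9 + (d + d) = -9 + 2*d)
W(o) = 1
(D(29, 2) + W(S(w(1))))**2 = ((-9 + 2*29) + 1)**2 = ((-9 + 58) + 1)**2 = (49 + 1)**2 = 50**2 = 2500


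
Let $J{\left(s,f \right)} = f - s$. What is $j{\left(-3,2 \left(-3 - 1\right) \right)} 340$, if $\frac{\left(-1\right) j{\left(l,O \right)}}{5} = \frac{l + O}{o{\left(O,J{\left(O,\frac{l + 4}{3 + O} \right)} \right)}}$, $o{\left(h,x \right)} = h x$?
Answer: $- \frac{23375}{78} \approx -299.68$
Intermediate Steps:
$j{\left(l,O \right)} = - \frac{5 \left(O + l\right)}{O \left(- O + \frac{4 + l}{3 + O}\right)}$ ($j{\left(l,O \right)} = - 5 \frac{l + O}{O \left(\frac{l + 4}{3 + O} - O\right)} = - 5 \frac{O + l}{O \left(\frac{4 + l}{3 + O} - O\right)} = - 5 \frac{O + l}{O \left(- O + \frac{4 + l}{3 + O}\right)} = - \frac{5 \left(O + l\right)}{O \left(- O + \frac{4 + l}{3 + O}\right)}$)
$j{\left(-3,2 \left(-3 - 1\right) \right)} 340 = \frac{5 \left(3 + 2 \left(-3 - 1\right)\right) \left(2 \left(-3 - 1\right) - 3\right)}{2 \left(-3 - 1\right) \left(-4 - -3 + 2 \left(-3 - 1\right) \left(3 + 2 \left(-3 - 1\right)\right)\right)} 340 = \frac{5 \left(3 + 2 \left(-4\right)\right) \left(2 \left(-4\right) - 3\right)}{2 \left(-4\right) \left(-4 + 3 + 2 \left(-4\right) \left(3 + 2 \left(-4\right)\right)\right)} 340 = \frac{5 \left(3 - 8\right) \left(-8 - 3\right)}{\left(-8\right) \left(-4 + 3 - 8 \left(3 - 8\right)\right)} 340 = 5 \left(- \frac{1}{8}\right) \frac{1}{-4 + 3 - -40} \left(-5\right) \left(-11\right) 340 = 5 \left(- \frac{1}{8}\right) \frac{1}{-4 + 3 + 40} \left(-5\right) \left(-11\right) 340 = 5 \left(- \frac{1}{8}\right) \frac{1}{39} \left(-5\right) \left(-11\right) 340 = \left(- \frac{275}{312}\right) 340 = - \frac{23375}{78}$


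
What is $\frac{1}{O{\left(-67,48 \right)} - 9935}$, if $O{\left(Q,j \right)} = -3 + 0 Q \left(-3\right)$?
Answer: $- \frac{1}{9938} \approx -0.00010062$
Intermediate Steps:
$O{\left(Q,j \right)} = -3$ ($O{\left(Q,j \right)} = -3 + 0 \left(-3\right) = -3 + 0 = -3$)
$\frac{1}{O{\left(-67,48 \right)} - 9935} = \frac{1}{-3 - 9935} = \frac{1}{-9938} = - \frac{1}{9938}$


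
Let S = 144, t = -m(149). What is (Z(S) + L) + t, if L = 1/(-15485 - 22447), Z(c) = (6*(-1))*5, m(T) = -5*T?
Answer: 27121379/37932 ≈ 715.00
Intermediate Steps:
t = 745 (t = -(-5)*149 = -1*(-745) = 745)
Z(c) = -30 (Z(c) = -6*5 = -30)
L = -1/37932 (L = 1/(-37932) = -1/37932 ≈ -2.6363e-5)
(Z(S) + L) + t = (-30 - 1/37932) + 745 = -1137961/37932 + 745 = 27121379/37932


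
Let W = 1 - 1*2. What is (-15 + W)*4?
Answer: -64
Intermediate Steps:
W = -1 (W = 1 - 2 = -1)
(-15 + W)*4 = (-15 - 1)*4 = -16*4 = -64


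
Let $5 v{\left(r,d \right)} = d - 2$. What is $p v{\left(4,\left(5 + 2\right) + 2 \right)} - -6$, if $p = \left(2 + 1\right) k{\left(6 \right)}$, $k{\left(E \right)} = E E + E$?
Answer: $\frac{912}{5} \approx 182.4$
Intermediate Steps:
$k{\left(E \right)} = E + E^{2}$ ($k{\left(E \right)} = E^{2} + E = E + E^{2}$)
$v{\left(r,d \right)} = - \frac{2}{5} + \frac{d}{5}$ ($v{\left(r,d \right)} = \frac{d - 2}{5} = \frac{-2 + d}{5} = - \frac{2}{5} + \frac{d}{5}$)
$p = 126$ ($p = \left(2 + 1\right) 6 \left(1 + 6\right) = 3 \cdot 6 \cdot 7 = 3 \cdot 42 = 126$)
$p v{\left(4,\left(5 + 2\right) + 2 \right)} - -6 = 126 \left(- \frac{2}{5} + \frac{\left(5 + 2\right) + 2}{5}\right) - -6 = 126 \left(- \frac{2}{5} + \frac{7 + 2}{5}\right) + \left(-18 + 24\right) = 126 \left(- \frac{2}{5} + \frac{1}{5} \cdot 9\right) + 6 = 126 \left(- \frac{2}{5} + \frac{9}{5}\right) + 6 = 126 \cdot \frac{7}{5} + 6 = \frac{882}{5} + 6 = \frac{912}{5}$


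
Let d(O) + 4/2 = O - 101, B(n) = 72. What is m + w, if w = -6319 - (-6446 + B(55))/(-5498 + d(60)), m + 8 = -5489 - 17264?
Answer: -161138654/5541 ≈ -29081.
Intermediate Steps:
d(O) = -103 + O (d(O) = -2 + (O - 101) = -2 + (-101 + O) = -103 + O)
m = -22761 (m = -8 + (-5489 - 17264) = -8 - 22753 = -22761)
w = -35019953/5541 (w = -6319 - (-6446 + 72)/(-5498 + (-103 + 60)) = -6319 - (-6374)/(-5498 - 43) = -6319 - (-6374)/(-5541) = -6319 - (-6374)*(-1)/5541 = -6319 - 1*6374/5541 = -6319 - 6374/5541 = -35019953/5541 ≈ -6320.1)
m + w = -22761 - 35019953/5541 = -161138654/5541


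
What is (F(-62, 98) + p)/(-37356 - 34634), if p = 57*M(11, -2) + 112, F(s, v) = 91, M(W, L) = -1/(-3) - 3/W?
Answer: -2271/791890 ≈ -0.0028678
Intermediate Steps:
M(W, L) = 1/3 - 3/W (M(W, L) = -1*(-1/3) - 3/W = 1/3 - 3/W)
p = 1270/11 (p = 57*((1/3)*(-9 + 11)/11) + 112 = 57*((1/3)*(1/11)*2) + 112 = 57*(2/33) + 112 = 38/11 + 112 = 1270/11 ≈ 115.45)
(F(-62, 98) + p)/(-37356 - 34634) = (91 + 1270/11)/(-37356 - 34634) = (2271/11)/(-71990) = (2271/11)*(-1/71990) = -2271/791890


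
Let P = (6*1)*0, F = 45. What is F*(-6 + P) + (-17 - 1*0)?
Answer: -287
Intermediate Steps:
P = 0 (P = 6*0 = 0)
F*(-6 + P) + (-17 - 1*0) = 45*(-6 + 0) + (-17 - 1*0) = 45*(-6) + (-17 + 0) = -270 - 17 = -287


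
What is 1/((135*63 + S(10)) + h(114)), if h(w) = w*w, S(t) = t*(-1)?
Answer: 1/21491 ≈ 4.6531e-5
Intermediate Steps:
S(t) = -t
h(w) = w²
1/((135*63 + S(10)) + h(114)) = 1/((135*63 - 1*10) + 114²) = 1/((8505 - 10) + 12996) = 1/(8495 + 12996) = 1/21491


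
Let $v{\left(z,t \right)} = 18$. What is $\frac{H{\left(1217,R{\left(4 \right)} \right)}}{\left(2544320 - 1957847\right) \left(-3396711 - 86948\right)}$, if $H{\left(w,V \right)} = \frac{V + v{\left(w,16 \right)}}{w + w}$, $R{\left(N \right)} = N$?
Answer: $- \frac{11}{2486418556708419} \approx -4.424 \cdot 10^{-15}$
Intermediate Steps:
$H{\left(w,V \right)} = \frac{18 + V}{2 w}$ ($H{\left(w,V \right)} = \frac{V + 18}{w + w} = \frac{18 + V}{2 w}$)
$\frac{H{\left(1217,R{\left(4 \right)} \right)}}{\left(2544320 - 1957847\right) \left(-3396711 - 86948\right)} = \frac{\frac{1}{2} \cdot \frac{1}{1217} \left(18 + 4\right)}{\left(2544320 - 1957847\right) \left(-3396711 - 86948\right)} = \frac{\frac{1}{2} \cdot \frac{1}{1217} \cdot 22}{586473 \left(-3483659\right)} = \frac{11}{1217 \left(-2043071944707\right)} = \frac{11}{1217} \left(- \frac{1}{2043071944707}\right) = - \frac{11}{2486418556708419}$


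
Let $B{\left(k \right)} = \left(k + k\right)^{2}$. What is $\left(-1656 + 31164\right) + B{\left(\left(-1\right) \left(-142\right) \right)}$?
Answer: $110164$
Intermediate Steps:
$B{\left(k \right)} = 4 k^{2}$ ($B{\left(k \right)} = \left(2 k\right)^{2} = 4 k^{2}$)
$\left(-1656 + 31164\right) + B{\left(\left(-1\right) \left(-142\right) \right)} = \left(-1656 + 31164\right) + 4 \left(\left(-1\right) \left(-142\right)\right)^{2} = 29508 + 4 \cdot 142^{2} = 29508 + 4 \cdot 20164 = 29508 + 80656 = 110164$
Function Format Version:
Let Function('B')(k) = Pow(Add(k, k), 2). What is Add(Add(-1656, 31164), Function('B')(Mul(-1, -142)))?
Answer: 110164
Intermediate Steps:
Function('B')(k) = Mul(4, Pow(k, 2)) (Function('B')(k) = Pow(Mul(2, k), 2) = Mul(4, Pow(k, 2)))
Add(Add(-1656, 31164), Function('B')(Mul(-1, -142))) = Add(Add(-1656, 31164), Mul(4, Pow(Mul(-1, -142), 2))) = Add(29508, Mul(4, Pow(142, 2))) = Add(29508, Mul(4, 20164)) = Add(29508, 80656) = 110164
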